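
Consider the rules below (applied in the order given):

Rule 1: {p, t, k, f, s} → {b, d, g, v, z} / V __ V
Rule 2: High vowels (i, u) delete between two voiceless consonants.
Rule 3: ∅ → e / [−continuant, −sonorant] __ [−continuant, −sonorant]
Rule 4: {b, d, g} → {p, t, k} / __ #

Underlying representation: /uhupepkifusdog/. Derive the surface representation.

uhubepekivusdok

Rule 1 (intervocalic voicing): /p/ is a voiceless obstruent between vowels /u/ and /e/, so it voices to [b]. /f/ is a voiceless obstruent between vowels /i/ and /u/, so it voices to [v]. /uhupepkifusdog/ → uhubepkivusdog.
Rule 2 (high vowel syncope): no segment meets the environment; /uhubepkivusdog/ is unchanged.
Rule 3 (stop-cluster e-epenthesis): /p/ and /k/ form a stop–stop cluster, so [e] is inserted between them. /uhubepkivusdog/ → uhubepekivusdog.
Rule 4 (final devoicing): /g/ is a voiced stop in word-final position, so it devoices to [k]. /uhubepekivusdog/ → uhubepekivusdok.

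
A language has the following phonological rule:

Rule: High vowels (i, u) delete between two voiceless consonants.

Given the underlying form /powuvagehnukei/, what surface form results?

No segment of /powuvagehnukei/ meets the structural description of the rule, so the form surfaces unchanged.

powuvagehnukei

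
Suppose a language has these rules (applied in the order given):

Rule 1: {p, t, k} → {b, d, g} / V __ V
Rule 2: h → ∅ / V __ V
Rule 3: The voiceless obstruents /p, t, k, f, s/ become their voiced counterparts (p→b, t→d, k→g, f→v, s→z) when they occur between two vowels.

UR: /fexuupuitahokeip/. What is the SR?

Rule 1 (intervocalic voicing): /p/ is a voiceless stop between vowels /u/ and /u/, so it voices to [b]. /t/ is a voiceless stop between vowels /i/ and /a/, so it voices to [d]. /k/ is a voiceless stop between vowels /o/ and /e/, so it voices to [g]. /fexuupuitahokeip/ → fexuubuidahogeip.
Rule 2 (intervocalic h-deletion): /h/ occurs between vowels /a/ and /o/, so it deletes. /fexuubuidahogeip/ → fexuubuidaogeip.
Rule 3 (intervocalic voicing): no segment meets the environment; /fexuubuidaogeip/ is unchanged.

fexuubuidaogeip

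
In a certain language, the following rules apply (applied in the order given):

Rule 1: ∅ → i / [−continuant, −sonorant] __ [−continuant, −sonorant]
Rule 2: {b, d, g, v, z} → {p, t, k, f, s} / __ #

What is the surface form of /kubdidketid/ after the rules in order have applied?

kubididiketit

Rule 1 (stop-cluster i-epenthesis): /b/ and /d/ form a stop–stop cluster, so [i] is inserted between them. /d/ and /k/ form a stop–stop cluster, so [i] is inserted between them. /kubdidketid/ → kubididiketid.
Rule 2 (final devoicing): /d/ is a voiced obstruent in word-final position, so it devoices to [t]. /kubididiketid/ → kubididiketit.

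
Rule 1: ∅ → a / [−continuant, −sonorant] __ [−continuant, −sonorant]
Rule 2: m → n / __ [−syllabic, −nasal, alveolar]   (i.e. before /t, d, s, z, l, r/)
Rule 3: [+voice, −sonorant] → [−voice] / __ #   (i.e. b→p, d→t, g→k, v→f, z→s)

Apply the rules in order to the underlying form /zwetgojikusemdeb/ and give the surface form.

zwetagojikusendep

Rule 1 (stop-cluster a-epenthesis): /t/ and /g/ form a stop–stop cluster, so [a] is inserted between them. /zwetgojikusemdeb/ → zwetagojikusemdeb.
Rule 2 (nasal place assimilation): /m/ precedes the alveolar consonant /d/, so it assimilates in place to [n]. /zwetagojikusemdeb/ → zwetagojikusendeb.
Rule 3 (final devoicing): /b/ is a voiced obstruent in word-final position, so it devoices to [p]. /zwetagojikusendeb/ → zwetagojikusendep.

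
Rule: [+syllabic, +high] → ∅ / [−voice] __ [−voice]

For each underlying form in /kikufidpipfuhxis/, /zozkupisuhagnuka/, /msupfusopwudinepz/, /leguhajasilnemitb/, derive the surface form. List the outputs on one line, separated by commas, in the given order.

/kikufidpipfuhxis/: /i/ is a high vowel flanked by voiceless consonants /k/ and /k/, so it deletes. /u/ is a high vowel flanked by voiceless consonants /k/ and /f/, so it deletes. /i/ is a high vowel flanked by voiceless consonants /p/ and /p/, so it deletes. /u/ is a high vowel flanked by voiceless consonants /f/ and /h/, so it deletes. /i/ is a high vowel flanked by voiceless consonants /x/ and /s/, so it deletes. → [kkfidppfhxs].
/zozkupisuhagnuka/: /u/ is a high vowel flanked by voiceless consonants /k/ and /p/, so it deletes. /i/ is a high vowel flanked by voiceless consonants /p/ and /s/, so it deletes. /u/ is a high vowel flanked by voiceless consonants /s/ and /h/, so it deletes. → [zozkpshagnuka].
/msupfusopwudinepz/: /u/ is a high vowel flanked by voiceless consonants /s/ and /p/, so it deletes. /u/ is a high vowel flanked by voiceless consonants /f/ and /s/, so it deletes. → [mspfsopwudinepz].
/leguhajasilnemitb/: the rule's environment is not met; surfaces unchanged as [leguhajasilnemitb].

kkfidppfhxs, zozkpshagnuka, mspfsopwudinepz, leguhajasilnemitb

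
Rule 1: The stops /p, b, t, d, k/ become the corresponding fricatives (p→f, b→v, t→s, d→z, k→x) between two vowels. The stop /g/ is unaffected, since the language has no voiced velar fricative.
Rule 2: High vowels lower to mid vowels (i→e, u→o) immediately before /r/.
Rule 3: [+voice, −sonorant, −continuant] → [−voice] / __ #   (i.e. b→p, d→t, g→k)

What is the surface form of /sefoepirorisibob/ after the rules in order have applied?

Rule 1 (intervocalic spirantization): /p/ is a stop between vowels /e/ and /i/, so it spirantizes to the fricative [f]. /b/ is a stop between vowels /i/ and /o/, so it spirantizes to the fricative [v]. /sefoepirorisibob/ → sefoefirorisivob.
Rule 2 (pre-rhotic lowering): /i/ is a high vowel immediately before /r/, so it lowers to [e]. /sefoefirorisivob/ → sefoeferorisivob.
Rule 3 (final devoicing): /b/ is a voiced stop in word-final position, so it devoices to [p]. /sefoeferorisivob/ → sefoeferorisivop.

sefoeferorisivop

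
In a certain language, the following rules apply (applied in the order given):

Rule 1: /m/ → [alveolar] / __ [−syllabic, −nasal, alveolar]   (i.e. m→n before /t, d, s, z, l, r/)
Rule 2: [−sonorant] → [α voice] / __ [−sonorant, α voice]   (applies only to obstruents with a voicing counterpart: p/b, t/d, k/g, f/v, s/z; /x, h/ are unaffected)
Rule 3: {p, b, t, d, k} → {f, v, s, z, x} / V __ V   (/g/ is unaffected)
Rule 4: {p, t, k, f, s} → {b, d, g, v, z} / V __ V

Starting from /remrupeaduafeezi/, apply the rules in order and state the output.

renruveazuaveezi

Rule 1 (nasal place assimilation): /m/ precedes the alveolar consonant /r/, so it assimilates in place to [n]. /remrupeaduafeezi/ → renrupeaduafeezi.
Rule 2 (regressive voicing assimilation): no segment meets the environment; /renrupeaduafeezi/ is unchanged.
Rule 3 (intervocalic spirantization): /p/ is a stop between vowels /u/ and /e/, so it spirantizes to the fricative [f]. /d/ is a stop between vowels /a/ and /u/, so it spirantizes to the fricative [z]. /renrupeaduafeezi/ → renrufeazuafeezi.
Rule 4 (intervocalic voicing): /f/ is a voiceless obstruent between vowels /u/ and /e/, so it voices to [v]. /f/ is a voiceless obstruent between vowels /a/ and /e/, so it voices to [v]. /renrufeazuafeezi/ → renruveazuaveezi.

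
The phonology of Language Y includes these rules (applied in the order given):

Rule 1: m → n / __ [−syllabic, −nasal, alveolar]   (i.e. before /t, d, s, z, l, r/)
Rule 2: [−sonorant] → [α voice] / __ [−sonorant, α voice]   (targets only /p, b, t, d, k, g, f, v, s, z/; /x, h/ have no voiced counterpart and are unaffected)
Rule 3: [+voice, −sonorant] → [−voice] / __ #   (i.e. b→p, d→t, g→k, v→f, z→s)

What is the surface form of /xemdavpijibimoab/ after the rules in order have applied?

Rule 1 (nasal place assimilation): /m/ precedes the alveolar consonant /d/, so it assimilates in place to [n]. /xemdavpijibimoab/ → xendavpijibimoab.
Rule 2 (regressive voicing assimilation): /v/ precedes the voiceless obstruent /p/, so it devoices to [f] by assimilation. /xendavpijibimoab/ → xendafpijibimoab.
Rule 3 (final devoicing): /b/ is a voiced obstruent in word-final position, so it devoices to [p]. /xendafpijibimoab/ → xendafpijibimoap.

xendafpijibimoap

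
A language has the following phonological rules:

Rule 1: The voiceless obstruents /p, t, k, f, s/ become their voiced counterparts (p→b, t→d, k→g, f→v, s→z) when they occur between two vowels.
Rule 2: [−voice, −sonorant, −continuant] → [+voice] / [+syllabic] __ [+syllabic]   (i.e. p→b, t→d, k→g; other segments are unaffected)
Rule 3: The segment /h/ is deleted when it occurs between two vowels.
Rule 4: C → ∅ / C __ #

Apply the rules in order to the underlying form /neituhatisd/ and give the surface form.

neiduadis

Rule 1 (intervocalic voicing): /t/ is a voiceless obstruent between vowels /i/ and /u/, so it voices to [d]. /t/ is a voiceless obstruent between vowels /a/ and /i/, so it voices to [d]. /neituhatisd/ → neiduhadisd.
Rule 2 (intervocalic voicing): no segment meets the environment; /neiduhadisd/ is unchanged.
Rule 3 (intervocalic h-deletion): /h/ occurs between vowels /u/ and /a/, so it deletes. /neiduhadisd/ → neiduadisd.
Rule 4 (final cluster simplification): /d/ is the second consonant of a word-final cluster /sd/, so it deletes. /neiduadisd/ → neiduadis.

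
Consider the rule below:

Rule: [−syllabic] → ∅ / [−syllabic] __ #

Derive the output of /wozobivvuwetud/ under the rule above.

wozobivvuwetud

No segment of /wozobivvuwetud/ meets the structural description of the rule, so the form surfaces unchanged.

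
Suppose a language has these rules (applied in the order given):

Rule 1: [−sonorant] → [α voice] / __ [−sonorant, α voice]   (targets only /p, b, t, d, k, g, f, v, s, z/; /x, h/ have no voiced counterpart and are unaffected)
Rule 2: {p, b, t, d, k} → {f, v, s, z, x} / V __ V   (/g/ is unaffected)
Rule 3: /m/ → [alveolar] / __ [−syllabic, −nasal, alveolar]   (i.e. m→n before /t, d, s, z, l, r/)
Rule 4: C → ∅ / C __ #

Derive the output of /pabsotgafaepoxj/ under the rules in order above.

papsodgafaefox

Rule 1 (regressive voicing assimilation): /b/ precedes the voiceless obstruent /s/, so it devoices to [p] by assimilation. /t/ precedes the voiced obstruent /g/, so it voices to [d] by assimilation. /pabsotgafaepoxj/ → papsodgafaepoxj.
Rule 2 (intervocalic spirantization): /p/ is a stop between vowels /e/ and /o/, so it spirantizes to the fricative [f]. /papsodgafaepoxj/ → papsodgafaefoxj.
Rule 3 (nasal place assimilation): no segment meets the environment; /papsodgafaefoxj/ is unchanged.
Rule 4 (final cluster simplification): /j/ is the second consonant of a word-final cluster /xj/, so it deletes. /papsodgafaefoxj/ → papsodgafaefox.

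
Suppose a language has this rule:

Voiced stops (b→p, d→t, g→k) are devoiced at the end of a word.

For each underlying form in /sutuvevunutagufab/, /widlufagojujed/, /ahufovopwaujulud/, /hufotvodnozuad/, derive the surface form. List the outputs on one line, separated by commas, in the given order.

sutuvevunutagufap, widlufagojujet, ahufovopwaujulut, hufotvodnozuat

/sutuvevunutagufab/: /b/ is a voiced stop in word-final position, so it devoices to [p]. → [sutuvevunutagufap].
/widlufagojujed/: /d/ is a voiced stop in word-final position, so it devoices to [t]. → [widlufagojujet].
/ahufovopwaujulud/: /d/ is a voiced stop in word-final position, so it devoices to [t]. → [ahufovopwaujulut].
/hufotvodnozuad/: /d/ is a voiced stop in word-final position, so it devoices to [t]. → [hufotvodnozuat].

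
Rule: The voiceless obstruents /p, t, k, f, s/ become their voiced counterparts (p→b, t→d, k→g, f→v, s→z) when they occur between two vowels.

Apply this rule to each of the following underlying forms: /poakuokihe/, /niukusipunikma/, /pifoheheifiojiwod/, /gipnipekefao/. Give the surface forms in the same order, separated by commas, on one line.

poaguogihe, niuguzibunikma, pivoheheiviojiwod, gipnibegevao

/poakuokihe/: /k/ is a voiceless obstruent between vowels /a/ and /u/, so it voices to [g]. /k/ is a voiceless obstruent between vowels /o/ and /i/, so it voices to [g]. → [poaguogihe].
/niukusipunikma/: /k/ is a voiceless obstruent between vowels /u/ and /u/, so it voices to [g]. /s/ is a voiceless obstruent between vowels /u/ and /i/, so it voices to [z]. /p/ is a voiceless obstruent between vowels /i/ and /u/, so it voices to [b]. → [niuguzibunikma].
/pifoheheifiojiwod/: /f/ is a voiceless obstruent between vowels /i/ and /o/, so it voices to [v]. /f/ is a voiceless obstruent between vowels /i/ and /i/, so it voices to [v]. → [pivoheheiviojiwod].
/gipnipekefao/: /p/ is a voiceless obstruent between vowels /i/ and /e/, so it voices to [b]. /k/ is a voiceless obstruent between vowels /e/ and /e/, so it voices to [g]. /f/ is a voiceless obstruent between vowels /e/ and /a/, so it voices to [v]. → [gipnibegevao].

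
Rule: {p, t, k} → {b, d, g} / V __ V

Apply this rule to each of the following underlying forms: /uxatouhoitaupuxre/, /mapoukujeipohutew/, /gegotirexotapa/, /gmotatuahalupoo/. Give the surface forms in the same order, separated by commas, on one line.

uxadouhoidaubuxre, mabougujeibohudew, gegodirexodaba, gmodaduahaluboo

/uxatouhoitaupuxre/: /t/ is a voiceless stop between vowels /a/ and /o/, so it voices to [d]. /t/ is a voiceless stop between vowels /i/ and /a/, so it voices to [d]. /p/ is a voiceless stop between vowels /u/ and /u/, so it voices to [b]. → [uxadouhoidaubuxre].
/mapoukujeipohutew/: /p/ is a voiceless stop between vowels /a/ and /o/, so it voices to [b]. /k/ is a voiceless stop between vowels /u/ and /u/, so it voices to [g]. /p/ is a voiceless stop between vowels /i/ and /o/, so it voices to [b]. /t/ is a voiceless stop between vowels /u/ and /e/, so it voices to [d]. → [mabougujeibohudew].
/gegotirexotapa/: /t/ is a voiceless stop between vowels /o/ and /i/, so it voices to [d]. /t/ is a voiceless stop between vowels /o/ and /a/, so it voices to [d]. /p/ is a voiceless stop between vowels /a/ and /a/, so it voices to [b]. → [gegodirexodaba].
/gmotatuahalupoo/: /t/ is a voiceless stop between vowels /o/ and /a/, so it voices to [d]. /t/ is a voiceless stop between vowels /a/ and /u/, so it voices to [d]. /p/ is a voiceless stop between vowels /u/ and /o/, so it voices to [b]. → [gmodaduahaluboo].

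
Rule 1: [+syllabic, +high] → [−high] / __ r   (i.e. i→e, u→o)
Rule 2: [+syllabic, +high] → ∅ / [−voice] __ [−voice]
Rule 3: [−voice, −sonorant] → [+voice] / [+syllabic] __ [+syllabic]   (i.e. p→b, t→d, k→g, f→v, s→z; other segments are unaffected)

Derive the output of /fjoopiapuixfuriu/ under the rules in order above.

Rule 1 (pre-rhotic lowering): /u/ is a high vowel immediately before /r/, so it lowers to [o]. /fjoopiapuixfuriu/ → fjoopiapuixforiu.
Rule 2 (high vowel syncope): no segment meets the environment; /fjoopiapuixforiu/ is unchanged.
Rule 3 (intervocalic voicing): /p/ is a voiceless obstruent between vowels /o/ and /i/, so it voices to [b]. /p/ is a voiceless obstruent between vowels /a/ and /u/, so it voices to [b]. /fjoopiapuixforiu/ → fjoobiabuixforiu.

fjoobiabuixforiu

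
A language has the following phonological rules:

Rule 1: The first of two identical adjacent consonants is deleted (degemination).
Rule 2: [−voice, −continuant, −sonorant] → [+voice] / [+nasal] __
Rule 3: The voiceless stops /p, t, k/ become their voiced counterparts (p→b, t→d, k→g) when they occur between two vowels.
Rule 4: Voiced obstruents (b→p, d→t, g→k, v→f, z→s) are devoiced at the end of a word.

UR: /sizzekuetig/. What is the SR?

Rule 1 (degemination): /zz/ is a geminate; the first /z/ deletes. /sizzekuetig/ → sizekuetig.
Rule 2 (post-nasal voicing): no segment meets the environment; /sizekuetig/ is unchanged.
Rule 3 (intervocalic voicing): /k/ is a voiceless stop between vowels /e/ and /u/, so it voices to [g]. /t/ is a voiceless stop between vowels /e/ and /i/, so it voices to [d]. /sizekuetig/ → sizeguedig.
Rule 4 (final devoicing): /g/ is a voiced obstruent in word-final position, so it devoices to [k]. /sizeguedig/ → sizeguedik.

sizeguedik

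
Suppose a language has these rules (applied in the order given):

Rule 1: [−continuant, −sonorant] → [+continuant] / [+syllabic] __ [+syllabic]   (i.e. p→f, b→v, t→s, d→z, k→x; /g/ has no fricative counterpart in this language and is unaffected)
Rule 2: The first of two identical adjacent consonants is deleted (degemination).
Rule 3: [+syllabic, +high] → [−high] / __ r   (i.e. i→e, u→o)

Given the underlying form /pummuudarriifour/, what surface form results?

Rule 1 (intervocalic spirantization): /d/ is a stop between vowels /u/ and /a/, so it spirantizes to the fricative [z]. /pummuudarriifour/ → pummuuzarriifour.
Rule 2 (degemination): /mm/ is a geminate; the first /m/ deletes. /rr/ is a geminate; the first /r/ deletes. /pummuuzarriifour/ → pumuuzariifour.
Rule 3 (pre-rhotic lowering): /u/ is a high vowel immediately before /r/, so it lowers to [o]. /pumuuzariifour/ → pumuuzariifoor.

pumuuzariifoor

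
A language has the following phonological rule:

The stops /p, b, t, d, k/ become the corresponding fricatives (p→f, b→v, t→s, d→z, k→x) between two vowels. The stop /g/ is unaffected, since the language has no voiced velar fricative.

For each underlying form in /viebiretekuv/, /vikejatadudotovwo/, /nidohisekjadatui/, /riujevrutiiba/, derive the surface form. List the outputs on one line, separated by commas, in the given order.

/viebiretekuv/: /b/ is a stop between vowels /e/ and /i/, so it spirantizes to the fricative [v]. /t/ is a stop between vowels /e/ and /e/, so it spirantizes to the fricative [s]. /k/ is a stop between vowels /e/ and /u/, so it spirantizes to the fricative [x]. → [vieviresexuv].
/vikejatadudotovwo/: /k/ is a stop between vowels /i/ and /e/, so it spirantizes to the fricative [x]. /t/ is a stop between vowels /a/ and /a/, so it spirantizes to the fricative [s]. /d/ is a stop between vowels /a/ and /u/, so it spirantizes to the fricative [z]. /d/ is a stop between vowels /u/ and /o/, so it spirantizes to the fricative [z]. /t/ is a stop between vowels /o/ and /o/, so it spirantizes to the fricative [s]. → [vixejasazuzosovwo].
/nidohisekjadatui/: /d/ is a stop between vowels /i/ and /o/, so it spirantizes to the fricative [z]. /d/ is a stop between vowels /a/ and /a/, so it spirantizes to the fricative [z]. /t/ is a stop between vowels /a/ and /u/, so it spirantizes to the fricative [s]. → [nizohisekjazasui].
/riujevrutiiba/: /t/ is a stop between vowels /u/ and /i/, so it spirantizes to the fricative [s]. /b/ is a stop between vowels /i/ and /a/, so it spirantizes to the fricative [v]. → [riujevrusiiva].

vieviresexuv, vixejasazuzosovwo, nizohisekjazasui, riujevrusiiva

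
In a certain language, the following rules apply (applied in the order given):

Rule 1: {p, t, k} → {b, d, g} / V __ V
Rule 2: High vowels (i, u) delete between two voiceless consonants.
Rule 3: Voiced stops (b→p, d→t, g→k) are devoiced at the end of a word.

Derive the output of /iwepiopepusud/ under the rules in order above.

iwebiobebusut

Rule 1 (intervocalic voicing): /p/ is a voiceless stop between vowels /e/ and /i/, so it voices to [b]. /p/ is a voiceless stop between vowels /o/ and /e/, so it voices to [b]. /p/ is a voiceless stop between vowels /e/ and /u/, so it voices to [b]. /iwepiopepusud/ → iwebiobebusud.
Rule 2 (high vowel syncope): no segment meets the environment; /iwebiobebusud/ is unchanged.
Rule 3 (final devoicing): /d/ is a voiced stop in word-final position, so it devoices to [t]. /iwebiobebusud/ → iwebiobebusut.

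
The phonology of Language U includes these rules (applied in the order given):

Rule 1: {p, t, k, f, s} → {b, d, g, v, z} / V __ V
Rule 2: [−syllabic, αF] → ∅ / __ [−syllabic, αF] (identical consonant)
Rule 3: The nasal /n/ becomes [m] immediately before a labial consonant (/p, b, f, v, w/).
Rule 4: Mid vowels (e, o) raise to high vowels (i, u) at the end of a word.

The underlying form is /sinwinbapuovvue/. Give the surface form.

Rule 1 (intervocalic voicing): /p/ is a voiceless obstruent between vowels /a/ and /u/, so it voices to [b]. /sinwinbapuovvue/ → sinwinbabuovvue.
Rule 2 (degemination): /vv/ is a geminate; the first /v/ deletes. /sinwinbabuovvue/ → sinwinbabuovue.
Rule 3 (nasal place assimilation): /n/ precedes the labial consonant /w/, so it assimilates in place to [m]. /n/ precedes the labial consonant /b/, so it assimilates in place to [m]. /sinwinbabuovue/ → simwimbabuovue.
Rule 4 (final vowel raising): /e/ is a mid vowel in word-final position, so it raises to [i]. /simwimbabuovue/ → simwimbabuovui.

simwimbabuovui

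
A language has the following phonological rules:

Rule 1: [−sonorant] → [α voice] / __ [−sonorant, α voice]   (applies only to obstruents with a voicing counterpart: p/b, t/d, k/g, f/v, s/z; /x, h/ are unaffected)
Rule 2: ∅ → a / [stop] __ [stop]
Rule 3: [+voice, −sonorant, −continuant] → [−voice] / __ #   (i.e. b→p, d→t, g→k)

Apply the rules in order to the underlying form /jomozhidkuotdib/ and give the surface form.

jomoshitakuodadip

Rule 1 (regressive voicing assimilation): /z/ precedes the voiceless obstruent /h/, so it devoices to [s] by assimilation. /d/ precedes the voiceless obstruent /k/, so it devoices to [t] by assimilation. /t/ precedes the voiced obstruent /d/, so it voices to [d] by assimilation. /jomozhidkuotdib/ → jomoshitkuoddib.
Rule 2 (stop-cluster a-epenthesis): /t/ and /k/ form a stop–stop cluster, so [a] is inserted between them. /d/ and /d/ form a stop–stop cluster, so [a] is inserted between them. /jomoshitkuoddib/ → jomoshitakuodadib.
Rule 3 (final devoicing): /b/ is a voiced stop in word-final position, so it devoices to [p]. /jomoshitakuodadib/ → jomoshitakuodadip.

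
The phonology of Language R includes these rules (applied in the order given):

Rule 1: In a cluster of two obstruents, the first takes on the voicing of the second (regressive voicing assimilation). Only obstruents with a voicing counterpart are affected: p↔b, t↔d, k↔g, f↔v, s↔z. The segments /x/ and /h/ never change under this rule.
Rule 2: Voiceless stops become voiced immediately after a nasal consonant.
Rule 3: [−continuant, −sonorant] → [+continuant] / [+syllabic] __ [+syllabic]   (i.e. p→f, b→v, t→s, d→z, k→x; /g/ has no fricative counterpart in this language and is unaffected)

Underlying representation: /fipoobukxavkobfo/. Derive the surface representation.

Rule 1 (regressive voicing assimilation): /v/ precedes the voiceless obstruent /k/, so it devoices to [f] by assimilation. /b/ precedes the voiceless obstruent /f/, so it devoices to [p] by assimilation. /fipoobukxavkobfo/ → fipoobukxafkopfo.
Rule 2 (post-nasal voicing): no segment meets the environment; /fipoobukxafkopfo/ is unchanged.
Rule 3 (intervocalic spirantization): /p/ is a stop between vowels /i/ and /o/, so it spirantizes to the fricative [f]. /b/ is a stop between vowels /o/ and /u/, so it spirantizes to the fricative [v]. /fipoobukxafkopfo/ → fifoovukxafkopfo.

fifoovukxafkopfo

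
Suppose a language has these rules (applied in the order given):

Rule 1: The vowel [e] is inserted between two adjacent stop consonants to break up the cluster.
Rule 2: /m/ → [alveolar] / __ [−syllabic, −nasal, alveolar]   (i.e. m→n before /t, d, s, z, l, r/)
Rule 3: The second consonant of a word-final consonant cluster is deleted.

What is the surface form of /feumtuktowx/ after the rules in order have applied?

Rule 1 (stop-cluster e-epenthesis): /k/ and /t/ form a stop–stop cluster, so [e] is inserted between them. /feumtuktowx/ → feumtuketowx.
Rule 2 (nasal place assimilation): /m/ precedes the alveolar consonant /t/, so it assimilates in place to [n]. /feumtuketowx/ → feuntuketowx.
Rule 3 (final cluster simplification): /x/ is the second consonant of a word-final cluster /wx/, so it deletes. /feuntuketowx/ → feuntuketow.

feuntuketow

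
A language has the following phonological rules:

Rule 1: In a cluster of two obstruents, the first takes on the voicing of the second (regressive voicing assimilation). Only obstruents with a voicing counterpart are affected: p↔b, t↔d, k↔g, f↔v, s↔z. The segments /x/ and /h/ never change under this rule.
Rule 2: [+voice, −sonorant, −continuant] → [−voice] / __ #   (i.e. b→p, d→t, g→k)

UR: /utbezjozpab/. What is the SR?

udbezjospap

Rule 1 (regressive voicing assimilation): /t/ precedes the voiced obstruent /b/, so it voices to [d] by assimilation. /z/ precedes the voiceless obstruent /p/, so it devoices to [s] by assimilation. /utbezjozpab/ → udbezjospab.
Rule 2 (final devoicing): /b/ is a voiced stop in word-final position, so it devoices to [p]. /udbezjospab/ → udbezjospap.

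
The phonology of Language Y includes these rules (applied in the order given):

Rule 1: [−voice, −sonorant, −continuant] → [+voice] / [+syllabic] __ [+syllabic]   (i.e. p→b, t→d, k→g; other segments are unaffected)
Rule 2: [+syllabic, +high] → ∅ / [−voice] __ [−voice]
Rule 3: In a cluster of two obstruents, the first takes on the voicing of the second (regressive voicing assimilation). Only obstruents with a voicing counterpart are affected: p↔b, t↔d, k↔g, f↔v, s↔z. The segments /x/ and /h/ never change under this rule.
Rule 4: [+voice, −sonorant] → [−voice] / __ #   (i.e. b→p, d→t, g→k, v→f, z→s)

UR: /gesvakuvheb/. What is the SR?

Rule 1 (intervocalic voicing): /k/ is a voiceless stop between vowels /a/ and /u/, so it voices to [g]. /gesvakuvheb/ → gesvaguvheb.
Rule 2 (high vowel syncope): no segment meets the environment; /gesvaguvheb/ is unchanged.
Rule 3 (regressive voicing assimilation): /s/ precedes the voiced obstruent /v/, so it voices to [z] by assimilation. /v/ precedes the voiceless obstruent /h/, so it devoices to [f] by assimilation. /gesvaguvheb/ → gezvagufheb.
Rule 4 (final devoicing): /b/ is a voiced obstruent in word-final position, so it devoices to [p]. /gezvagufheb/ → gezvagufhep.

gezvagufhep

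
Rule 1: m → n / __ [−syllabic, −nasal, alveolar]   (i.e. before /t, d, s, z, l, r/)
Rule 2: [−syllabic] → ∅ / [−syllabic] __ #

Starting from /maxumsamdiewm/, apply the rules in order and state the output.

Rule 1 (nasal place assimilation): /m/ precedes the alveolar consonant /s/, so it assimilates in place to [n]. /m/ precedes the alveolar consonant /d/, so it assimilates in place to [n]. /maxumsamdiewm/ → maxunsandiewm.
Rule 2 (final cluster simplification): /m/ is the second consonant of a word-final cluster /wm/, so it deletes. /maxunsandiewm/ → maxunsandiew.

maxunsandiew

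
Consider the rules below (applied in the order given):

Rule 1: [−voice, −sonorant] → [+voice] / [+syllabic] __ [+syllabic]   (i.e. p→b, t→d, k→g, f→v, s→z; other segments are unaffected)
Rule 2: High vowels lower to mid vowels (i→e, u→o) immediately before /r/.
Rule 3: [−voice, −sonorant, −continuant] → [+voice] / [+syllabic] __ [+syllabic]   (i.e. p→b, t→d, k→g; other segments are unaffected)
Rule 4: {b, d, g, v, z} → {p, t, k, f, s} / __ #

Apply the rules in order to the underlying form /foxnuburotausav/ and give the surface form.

Rule 1 (intervocalic voicing): /t/ is a voiceless obstruent between vowels /o/ and /a/, so it voices to [d]. /s/ is a voiceless obstruent between vowels /u/ and /a/, so it voices to [z]. /foxnuburotausav/ → foxnuburodauzav.
Rule 2 (pre-rhotic lowering): /u/ is a high vowel immediately before /r/, so it lowers to [o]. /foxnuburodauzav/ → foxnuborodauzav.
Rule 3 (intervocalic voicing): no segment meets the environment; /foxnuborodauzav/ is unchanged.
Rule 4 (final devoicing): /v/ is a voiced obstruent in word-final position, so it devoices to [f]. /foxnuborodauzav/ → foxnuborodauzaf.

foxnuborodauzaf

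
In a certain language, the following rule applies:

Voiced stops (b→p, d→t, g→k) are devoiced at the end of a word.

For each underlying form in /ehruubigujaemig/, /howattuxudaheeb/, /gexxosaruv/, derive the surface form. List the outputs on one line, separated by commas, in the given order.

ehruubigujaemik, howattuxudaheep, gexxosaruv

/ehruubigujaemig/: /g/ is a voiced stop in word-final position, so it devoices to [k]. → [ehruubigujaemik].
/howattuxudaheeb/: /b/ is a voiced stop in word-final position, so it devoices to [p]. → [howattuxudaheep].
/gexxosaruv/: the rule's environment is not met; surfaces unchanged as [gexxosaruv].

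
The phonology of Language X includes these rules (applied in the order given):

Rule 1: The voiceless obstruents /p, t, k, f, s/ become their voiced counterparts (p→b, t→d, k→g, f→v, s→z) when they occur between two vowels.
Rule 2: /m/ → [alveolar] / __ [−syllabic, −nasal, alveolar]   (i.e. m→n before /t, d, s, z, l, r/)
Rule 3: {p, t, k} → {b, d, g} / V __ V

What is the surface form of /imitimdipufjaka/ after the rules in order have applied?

Rule 1 (intervocalic voicing): /t/ is a voiceless obstruent between vowels /i/ and /i/, so it voices to [d]. /p/ is a voiceless obstruent between vowels /i/ and /u/, so it voices to [b]. /k/ is a voiceless obstruent between vowels /a/ and /a/, so it voices to [g]. /imitimdipufjaka/ → imidimdibufjaga.
Rule 2 (nasal place assimilation): /m/ precedes the alveolar consonant /d/, so it assimilates in place to [n]. /imidimdibufjaga/ → imidindibufjaga.
Rule 3 (intervocalic voicing): no segment meets the environment; /imidindibufjaga/ is unchanged.

imidindibufjaga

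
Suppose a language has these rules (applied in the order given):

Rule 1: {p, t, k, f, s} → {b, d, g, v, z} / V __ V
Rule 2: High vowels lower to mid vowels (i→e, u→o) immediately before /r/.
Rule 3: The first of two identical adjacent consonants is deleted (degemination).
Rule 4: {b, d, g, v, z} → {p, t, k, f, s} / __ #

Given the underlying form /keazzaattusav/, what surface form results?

Rule 1 (intervocalic voicing): /s/ is a voiceless obstruent between vowels /u/ and /a/, so it voices to [z]. /keazzaattusav/ → keazzaattuzav.
Rule 2 (pre-rhotic lowering): no segment meets the environment; /keazzaattuzav/ is unchanged.
Rule 3 (degemination): /zz/ is a geminate; the first /z/ deletes. /tt/ is a geminate; the first /t/ deletes. /keazzaattuzav/ → keazaatuzav.
Rule 4 (final devoicing): /v/ is a voiced obstruent in word-final position, so it devoices to [f]. /keazaatuzav/ → keazaatuzaf.

keazaatuzaf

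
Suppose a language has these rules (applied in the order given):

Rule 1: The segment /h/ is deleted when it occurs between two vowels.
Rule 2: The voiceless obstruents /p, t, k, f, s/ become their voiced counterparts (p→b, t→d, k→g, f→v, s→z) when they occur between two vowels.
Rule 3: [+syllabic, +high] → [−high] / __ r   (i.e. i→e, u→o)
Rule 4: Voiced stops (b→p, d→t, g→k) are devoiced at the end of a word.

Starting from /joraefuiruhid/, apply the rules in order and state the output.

joraevueruit

Rule 1 (intervocalic h-deletion): /h/ occurs between vowels /u/ and /i/, so it deletes. /joraefuiruhid/ → joraefuiruid.
Rule 2 (intervocalic voicing): /f/ is a voiceless obstruent between vowels /e/ and /u/, so it voices to [v]. /joraefuiruid/ → joraevuiruid.
Rule 3 (pre-rhotic lowering): /i/ is a high vowel immediately before /r/, so it lowers to [e]. /joraevuiruid/ → joraevueruid.
Rule 4 (final devoicing): /d/ is a voiced stop in word-final position, so it devoices to [t]. /joraevueruid/ → joraevueruit.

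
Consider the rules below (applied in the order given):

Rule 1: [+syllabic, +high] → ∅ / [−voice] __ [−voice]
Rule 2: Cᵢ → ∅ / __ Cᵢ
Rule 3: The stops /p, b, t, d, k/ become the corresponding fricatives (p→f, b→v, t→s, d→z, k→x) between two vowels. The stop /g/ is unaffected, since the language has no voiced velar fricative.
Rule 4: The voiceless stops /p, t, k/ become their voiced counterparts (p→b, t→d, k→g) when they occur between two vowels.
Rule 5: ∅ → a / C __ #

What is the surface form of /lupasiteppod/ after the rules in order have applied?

Rule 1 (high vowel syncope): /i/ is a high vowel flanked by voiceless consonants /s/ and /t/, so it deletes. /lupasiteppod/ → lupasteppod.
Rule 2 (degemination): /pp/ is a geminate; the first /p/ deletes. /lupasteppod/ → lupastepod.
Rule 3 (intervocalic spirantization): /p/ is a stop between vowels /u/ and /a/, so it spirantizes to the fricative [f]. /p/ is a stop between vowels /e/ and /o/, so it spirantizes to the fricative [f]. /lupastepod/ → lufastefod.
Rule 4 (intervocalic voicing): no segment meets the environment; /lufastefod/ is unchanged.
Rule 5 (final a-epenthesis): the form ends in the consonant /d/, so [a] is inserted word-finally. /lufastefod/ → lufastefoda.

lufastefoda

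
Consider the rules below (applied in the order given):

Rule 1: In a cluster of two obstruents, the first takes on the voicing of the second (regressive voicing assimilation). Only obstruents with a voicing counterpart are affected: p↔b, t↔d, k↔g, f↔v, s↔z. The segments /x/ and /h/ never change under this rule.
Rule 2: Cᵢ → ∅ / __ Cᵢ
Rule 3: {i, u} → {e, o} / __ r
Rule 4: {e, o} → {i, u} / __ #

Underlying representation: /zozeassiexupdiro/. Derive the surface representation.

zozeasiexubderu

Rule 1 (regressive voicing assimilation): /p/ precedes the voiced obstruent /d/, so it voices to [b] by assimilation. /zozeassiexupdiro/ → zozeassiexubdiro.
Rule 2 (degemination): /ss/ is a geminate; the first /s/ deletes. /zozeassiexubdiro/ → zozeasiexubdiro.
Rule 3 (pre-rhotic lowering): /i/ is a high vowel immediately before /r/, so it lowers to [e]. /zozeasiexubdiro/ → zozeasiexubdero.
Rule 4 (final vowel raising): /o/ is a mid vowel in word-final position, so it raises to [u]. /zozeasiexubdero/ → zozeasiexubderu.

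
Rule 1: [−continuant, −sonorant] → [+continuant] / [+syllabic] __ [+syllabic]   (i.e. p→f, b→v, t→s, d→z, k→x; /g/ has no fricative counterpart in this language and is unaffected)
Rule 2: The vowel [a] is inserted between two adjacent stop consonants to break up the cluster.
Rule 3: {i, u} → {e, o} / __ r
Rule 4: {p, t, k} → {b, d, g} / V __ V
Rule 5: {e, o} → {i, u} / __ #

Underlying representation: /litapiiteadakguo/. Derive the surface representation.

lisafiiseazagaguu

Rule 1 (intervocalic spirantization): /t/ is a stop between vowels /i/ and /a/, so it spirantizes to the fricative [s]. /p/ is a stop between vowels /a/ and /i/, so it spirantizes to the fricative [f]. /t/ is a stop between vowels /i/ and /e/, so it spirantizes to the fricative [s]. /d/ is a stop between vowels /a/ and /a/, so it spirantizes to the fricative [z]. /litapiiteadakguo/ → lisafiiseazakguo.
Rule 2 (stop-cluster a-epenthesis): /k/ and /g/ form a stop–stop cluster, so [a] is inserted between them. /lisafiiseazakguo/ → lisafiiseazakaguo.
Rule 3 (pre-rhotic lowering): no segment meets the environment; /lisafiiseazakaguo/ is unchanged.
Rule 4 (intervocalic voicing): /k/ is a voiceless stop between vowels /a/ and /a/, so it voices to [g]. /lisafiiseazakaguo/ → lisafiiseazagaguo.
Rule 5 (final vowel raising): /o/ is a mid vowel in word-final position, so it raises to [u]. /lisafiiseazagaguo/ → lisafiiseazagaguu.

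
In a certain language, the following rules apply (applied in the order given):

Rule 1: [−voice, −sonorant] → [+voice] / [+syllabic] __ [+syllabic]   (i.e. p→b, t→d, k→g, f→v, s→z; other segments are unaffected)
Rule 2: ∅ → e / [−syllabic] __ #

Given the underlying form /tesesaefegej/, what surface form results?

tezezaevegeje

Rule 1 (intervocalic voicing): /s/ is a voiceless obstruent between vowels /e/ and /e/, so it voices to [z]. /s/ is a voiceless obstruent between vowels /e/ and /a/, so it voices to [z]. /f/ is a voiceless obstruent between vowels /e/ and /e/, so it voices to [v]. /tesesaefegej/ → tezezaevegej.
Rule 2 (final e-epenthesis): the form ends in the consonant /j/, so [e] is inserted word-finally. /tezezaevegej/ → tezezaevegeje.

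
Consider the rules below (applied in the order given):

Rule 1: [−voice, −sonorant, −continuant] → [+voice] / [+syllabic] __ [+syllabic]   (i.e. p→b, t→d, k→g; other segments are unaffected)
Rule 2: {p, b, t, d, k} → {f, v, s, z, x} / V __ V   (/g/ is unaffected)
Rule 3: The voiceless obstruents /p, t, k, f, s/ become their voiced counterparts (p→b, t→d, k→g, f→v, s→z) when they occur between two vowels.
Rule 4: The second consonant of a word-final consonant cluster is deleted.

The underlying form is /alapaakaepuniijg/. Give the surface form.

Rule 1 (intervocalic voicing): /p/ is a voiceless stop between vowels /a/ and /a/, so it voices to [b]. /k/ is a voiceless stop between vowels /a/ and /a/, so it voices to [g]. /p/ is a voiceless stop between vowels /e/ and /u/, so it voices to [b]. /alapaakaepuniijg/ → alabaagaebuniijg.
Rule 2 (intervocalic spirantization): /b/ is a stop between vowels /a/ and /a/, so it spirantizes to the fricative [v]. /b/ is a stop between vowels /e/ and /u/, so it spirantizes to the fricative [v]. /alabaagaebuniijg/ → alavaagaevuniijg.
Rule 3 (intervocalic voicing): no segment meets the environment; /alavaagaevuniijg/ is unchanged.
Rule 4 (final cluster simplification): /g/ is the second consonant of a word-final cluster /jg/, so it deletes. /alavaagaevuniijg/ → alavaagaevuniij.

alavaagaevuniij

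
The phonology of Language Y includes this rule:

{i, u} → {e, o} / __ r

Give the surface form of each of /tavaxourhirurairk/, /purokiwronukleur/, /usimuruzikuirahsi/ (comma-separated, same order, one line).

tavaxoorheroraerk, porokiwronukleor, usimoruzikuerahsi

/tavaxourhirurairk/: /u/ is a high vowel immediately before /r/, so it lowers to [o]. /i/ is a high vowel immediately before /r/, so it lowers to [e]. /u/ is a high vowel immediately before /r/, so it lowers to [o]. /i/ is a high vowel immediately before /r/, so it lowers to [e]. → [tavaxoorheroraerk].
/purokiwronukleur/: /u/ is a high vowel immediately before /r/, so it lowers to [o]. /u/ is a high vowel immediately before /r/, so it lowers to [o]. → [porokiwronukleor].
/usimuruzikuirahsi/: /u/ is a high vowel immediately before /r/, so it lowers to [o]. /i/ is a high vowel immediately before /r/, so it lowers to [e]. → [usimoruzikuerahsi].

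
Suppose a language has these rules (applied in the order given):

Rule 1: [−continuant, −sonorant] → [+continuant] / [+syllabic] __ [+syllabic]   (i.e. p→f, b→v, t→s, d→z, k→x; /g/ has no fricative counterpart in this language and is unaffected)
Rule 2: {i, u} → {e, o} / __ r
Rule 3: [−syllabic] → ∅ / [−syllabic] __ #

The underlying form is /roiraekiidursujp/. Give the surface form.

roeraexiizorsuj

Rule 1 (intervocalic spirantization): /k/ is a stop between vowels /e/ and /i/, so it spirantizes to the fricative [x]. /d/ is a stop between vowels /i/ and /u/, so it spirantizes to the fricative [z]. /roiraekiidursujp/ → roiraexiizursujp.
Rule 2 (pre-rhotic lowering): /i/ is a high vowel immediately before /r/, so it lowers to [e]. /u/ is a high vowel immediately before /r/, so it lowers to [o]. /roiraexiizursujp/ → roeraexiizorsujp.
Rule 3 (final cluster simplification): /p/ is the second consonant of a word-final cluster /jp/, so it deletes. /roeraexiizorsujp/ → roeraexiizorsuj.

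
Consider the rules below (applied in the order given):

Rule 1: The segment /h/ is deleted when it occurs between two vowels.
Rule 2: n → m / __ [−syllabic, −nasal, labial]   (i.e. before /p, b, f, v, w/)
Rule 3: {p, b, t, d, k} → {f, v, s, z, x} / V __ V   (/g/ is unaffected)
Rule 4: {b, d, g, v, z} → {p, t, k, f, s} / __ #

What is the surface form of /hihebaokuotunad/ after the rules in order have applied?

Rule 1 (intervocalic h-deletion): /h/ occurs between vowels /i/ and /e/, so it deletes. /hihebaokuotunad/ → hiebaokuotunad.
Rule 2 (nasal place assimilation): no segment meets the environment; /hiebaokuotunad/ is unchanged.
Rule 3 (intervocalic spirantization): /b/ is a stop between vowels /e/ and /a/, so it spirantizes to the fricative [v]. /k/ is a stop between vowels /o/ and /u/, so it spirantizes to the fricative [x]. /t/ is a stop between vowels /o/ and /u/, so it spirantizes to the fricative [s]. /hiebaokuotunad/ → hievaoxuosunad.
Rule 4 (final devoicing): /d/ is a voiced obstruent in word-final position, so it devoices to [t]. /hievaoxuosunad/ → hievaoxuosunat.

hievaoxuosunat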